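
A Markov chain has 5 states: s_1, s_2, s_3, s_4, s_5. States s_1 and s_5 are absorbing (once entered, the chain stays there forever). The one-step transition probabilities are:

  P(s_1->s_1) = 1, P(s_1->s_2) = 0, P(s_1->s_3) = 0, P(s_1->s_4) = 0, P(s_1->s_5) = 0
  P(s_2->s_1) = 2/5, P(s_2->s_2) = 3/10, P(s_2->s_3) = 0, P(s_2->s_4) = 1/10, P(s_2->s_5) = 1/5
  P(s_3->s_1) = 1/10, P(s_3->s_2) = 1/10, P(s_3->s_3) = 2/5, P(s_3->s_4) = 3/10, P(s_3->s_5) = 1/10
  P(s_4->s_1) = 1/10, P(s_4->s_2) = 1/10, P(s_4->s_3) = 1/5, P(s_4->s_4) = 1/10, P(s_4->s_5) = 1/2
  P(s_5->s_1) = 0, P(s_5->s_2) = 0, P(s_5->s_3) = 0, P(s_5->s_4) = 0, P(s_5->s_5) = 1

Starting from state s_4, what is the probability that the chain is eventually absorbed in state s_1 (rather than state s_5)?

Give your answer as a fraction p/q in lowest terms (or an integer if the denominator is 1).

Answer: 11/41

Derivation:
Let a_i = P(absorbed in s_1 | start in state i).
Boundary conditions: a_s_1 = 1, a_s_5 = 0.
For each transient state i, a_i = sum_j P(i->j) * a_j:
  a_s_2 = 2/5*a_s_1 + 3/10*a_s_2 + 0*a_s_3 + 1/10*a_s_4 + 1/5*a_s_5
  a_s_3 = 1/10*a_s_1 + 1/10*a_s_2 + 2/5*a_s_3 + 3/10*a_s_4 + 1/10*a_s_5
  a_s_4 = 1/10*a_s_1 + 1/10*a_s_2 + 1/5*a_s_3 + 1/10*a_s_4 + 1/2*a_s_5

Substituting a_s_1 = 1 and a_s_5 = 0, rearrange to (I - Q) a = r where r[i] = P(i -> s_1):
  [7/10, 0, -1/10] . (a_s_2, a_s_3, a_s_4) = 2/5
  [-1/10, 3/5, -3/10] . (a_s_2, a_s_3, a_s_4) = 1/10
  [-1/10, -1/5, 9/10] . (a_s_2, a_s_3, a_s_4) = 1/10

Solving yields:
  a_s_2 = 25/41
  a_s_3 = 33/82
  a_s_4 = 11/41

Starting state is s_4, so the absorption probability is a_s_4 = 11/41.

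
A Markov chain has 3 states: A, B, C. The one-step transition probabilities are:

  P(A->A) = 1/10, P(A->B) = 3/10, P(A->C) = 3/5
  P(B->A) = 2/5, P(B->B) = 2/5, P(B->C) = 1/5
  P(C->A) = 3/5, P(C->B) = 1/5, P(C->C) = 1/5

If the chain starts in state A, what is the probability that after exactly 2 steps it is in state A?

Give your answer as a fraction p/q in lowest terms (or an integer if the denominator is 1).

Answer: 49/100

Derivation:
Computing P^2 by repeated multiplication:
P^1 =
  A: [1/10, 3/10, 3/5]
  B: [2/5, 2/5, 1/5]
  C: [3/5, 1/5, 1/5]
P^2 =
  A: [49/100, 27/100, 6/25]
  B: [8/25, 8/25, 9/25]
  C: [13/50, 3/10, 11/25]

(P^2)[A -> A] = 49/100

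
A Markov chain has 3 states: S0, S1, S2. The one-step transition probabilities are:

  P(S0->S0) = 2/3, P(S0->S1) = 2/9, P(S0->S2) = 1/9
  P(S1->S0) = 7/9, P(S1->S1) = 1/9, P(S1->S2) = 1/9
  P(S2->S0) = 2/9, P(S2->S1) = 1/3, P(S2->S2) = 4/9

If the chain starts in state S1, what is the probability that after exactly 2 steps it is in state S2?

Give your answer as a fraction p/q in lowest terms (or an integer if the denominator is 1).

Computing P^2 by repeated multiplication:
P^1 =
  S0: [2/3, 2/9, 1/9]
  S1: [7/9, 1/9, 1/9]
  S2: [2/9, 1/3, 4/9]
P^2 =
  S0: [52/81, 17/81, 4/27]
  S1: [17/27, 2/9, 4/27]
  S2: [41/81, 19/81, 7/27]

(P^2)[S1 -> S2] = 4/27

Answer: 4/27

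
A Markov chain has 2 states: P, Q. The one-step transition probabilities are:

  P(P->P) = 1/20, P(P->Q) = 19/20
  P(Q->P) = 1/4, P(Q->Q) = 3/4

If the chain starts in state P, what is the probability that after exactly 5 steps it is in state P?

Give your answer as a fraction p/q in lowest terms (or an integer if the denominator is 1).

Computing P^5 by repeated multiplication:
P^1 =
  P: [1/20, 19/20]
  Q: [1/4, 3/4]
P^2 =
  P: [6/25, 19/25]
  Q: [1/5, 4/5]
P^3 =
  P: [101/500, 399/500]
  Q: [21/100, 79/100]
P^4 =
  P: [131/625, 494/625]
  Q: [26/125, 99/125]
P^5 =
  P: [2601/12500, 9899/12500]
  Q: [521/2500, 1979/2500]

(P^5)[P -> P] = 2601/12500

Answer: 2601/12500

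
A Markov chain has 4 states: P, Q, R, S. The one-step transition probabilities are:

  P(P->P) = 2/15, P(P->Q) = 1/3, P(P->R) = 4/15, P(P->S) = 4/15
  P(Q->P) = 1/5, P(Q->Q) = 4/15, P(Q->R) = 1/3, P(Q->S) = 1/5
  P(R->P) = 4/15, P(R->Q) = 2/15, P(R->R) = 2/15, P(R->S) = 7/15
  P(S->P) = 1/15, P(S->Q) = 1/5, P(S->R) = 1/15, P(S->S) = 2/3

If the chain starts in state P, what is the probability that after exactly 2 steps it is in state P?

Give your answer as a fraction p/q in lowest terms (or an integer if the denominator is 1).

Computing P^2 by repeated multiplication:
P^1 =
  P: [2/15, 1/3, 4/15, 4/15]
  Q: [1/5, 4/15, 1/3, 1/5]
  R: [4/15, 2/15, 2/15, 7/15]
  S: [1/15, 1/5, 1/15, 2/3]
P^2 =
  P: [13/75, 2/9, 1/5, 91/225]
  Q: [41/225, 2/9, 1/5, 89/225]
  R: [29/225, 53/225, 37/225, 106/225]
  S: [1/9, 49/225, 31/225, 8/15]

(P^2)[P -> P] = 13/75

Answer: 13/75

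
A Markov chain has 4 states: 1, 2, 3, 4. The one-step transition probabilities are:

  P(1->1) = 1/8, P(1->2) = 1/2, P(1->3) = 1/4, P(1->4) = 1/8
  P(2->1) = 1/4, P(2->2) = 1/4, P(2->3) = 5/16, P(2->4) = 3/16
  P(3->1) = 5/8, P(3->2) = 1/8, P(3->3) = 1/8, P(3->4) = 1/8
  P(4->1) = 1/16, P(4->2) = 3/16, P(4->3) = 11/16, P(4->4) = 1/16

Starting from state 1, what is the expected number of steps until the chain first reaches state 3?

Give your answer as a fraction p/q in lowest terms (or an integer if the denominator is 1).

Answer: 920/307

Derivation:
Let h_i = expected steps to first reach 3 from state i.
Boundary: h_3 = 0.
First-step equations for the other states:
  h_1 = 1 + 1/8*h_1 + 1/2*h_2 + 1/4*h_3 + 1/8*h_4
  h_2 = 1 + 1/4*h_1 + 1/4*h_2 + 5/16*h_3 + 3/16*h_4
  h_4 = 1 + 1/16*h_1 + 3/16*h_2 + 11/16*h_3 + 1/16*h_4

Substituting h_3 = 0 and rearranging gives the linear system (I - Q) h = 1:
  [7/8, -1/2, -1/8] . (h_1, h_2, h_4) = 1
  [-1/4, 3/4, -3/16] . (h_1, h_2, h_4) = 1
  [-1/16, -3/16, 15/16] . (h_1, h_2, h_4) = 1

Solving yields:
  h_1 = 920/307
  h_2 = 856/307
  h_4 = 560/307

Starting state is 1, so the expected hitting time is h_1 = 920/307.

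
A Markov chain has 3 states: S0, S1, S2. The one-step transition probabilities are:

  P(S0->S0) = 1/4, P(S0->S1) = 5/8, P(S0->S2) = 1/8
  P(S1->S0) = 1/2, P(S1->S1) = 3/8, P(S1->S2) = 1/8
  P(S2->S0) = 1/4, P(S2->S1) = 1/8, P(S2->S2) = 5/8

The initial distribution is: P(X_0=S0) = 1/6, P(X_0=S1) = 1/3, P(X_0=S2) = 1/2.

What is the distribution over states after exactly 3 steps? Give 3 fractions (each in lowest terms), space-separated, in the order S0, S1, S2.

Answer: 131/384 145/384 9/32

Derivation:
Propagating the distribution step by step (d_{t+1} = d_t * P):
d_0 = (S0=1/6, S1=1/3, S2=1/2)
  d_1[S0] = 1/6*1/4 + 1/3*1/2 + 1/2*1/4 = 1/3
  d_1[S1] = 1/6*5/8 + 1/3*3/8 + 1/2*1/8 = 7/24
  d_1[S2] = 1/6*1/8 + 1/3*1/8 + 1/2*5/8 = 3/8
d_1 = (S0=1/3, S1=7/24, S2=3/8)
  d_2[S0] = 1/3*1/4 + 7/24*1/2 + 3/8*1/4 = 31/96
  d_2[S1] = 1/3*5/8 + 7/24*3/8 + 3/8*1/8 = 35/96
  d_2[S2] = 1/3*1/8 + 7/24*1/8 + 3/8*5/8 = 5/16
d_2 = (S0=31/96, S1=35/96, S2=5/16)
  d_3[S0] = 31/96*1/4 + 35/96*1/2 + 5/16*1/4 = 131/384
  d_3[S1] = 31/96*5/8 + 35/96*3/8 + 5/16*1/8 = 145/384
  d_3[S2] = 31/96*1/8 + 35/96*1/8 + 5/16*5/8 = 9/32
d_3 = (S0=131/384, S1=145/384, S2=9/32)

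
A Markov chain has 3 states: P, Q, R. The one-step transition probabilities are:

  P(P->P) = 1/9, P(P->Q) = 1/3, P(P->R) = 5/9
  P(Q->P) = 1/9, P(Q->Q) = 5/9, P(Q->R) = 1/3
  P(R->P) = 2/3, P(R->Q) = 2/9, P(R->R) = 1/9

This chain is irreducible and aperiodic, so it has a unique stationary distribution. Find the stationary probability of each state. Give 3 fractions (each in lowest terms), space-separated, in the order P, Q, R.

The stationary distribution satisfies pi = pi * P, i.e.:
  pi_P = 1/9*pi_P + 1/9*pi_Q + 2/3*pi_R
  pi_Q = 1/3*pi_P + 5/9*pi_Q + 2/9*pi_R
  pi_R = 5/9*pi_P + 1/3*pi_Q + 1/9*pi_R
with normalization: pi_P + pi_Q + pi_R = 1.

Using the first 2 balance equations plus normalization, the linear system A*pi = b is:
  [-8/9, 1/9, 2/3] . pi = 0
  [1/3, -4/9, 2/9] . pi = 0
  [1, 1, 1] . pi = 1

Solving yields:
  pi_P = 26/89
  pi_Q = 34/89
  pi_R = 29/89

Verification (pi * P):
  26/89*1/9 + 34/89*1/9 + 29/89*2/3 = 26/89 = pi_P  (ok)
  26/89*1/3 + 34/89*5/9 + 29/89*2/9 = 34/89 = pi_Q  (ok)
  26/89*5/9 + 34/89*1/3 + 29/89*1/9 = 29/89 = pi_R  (ok)

Answer: 26/89 34/89 29/89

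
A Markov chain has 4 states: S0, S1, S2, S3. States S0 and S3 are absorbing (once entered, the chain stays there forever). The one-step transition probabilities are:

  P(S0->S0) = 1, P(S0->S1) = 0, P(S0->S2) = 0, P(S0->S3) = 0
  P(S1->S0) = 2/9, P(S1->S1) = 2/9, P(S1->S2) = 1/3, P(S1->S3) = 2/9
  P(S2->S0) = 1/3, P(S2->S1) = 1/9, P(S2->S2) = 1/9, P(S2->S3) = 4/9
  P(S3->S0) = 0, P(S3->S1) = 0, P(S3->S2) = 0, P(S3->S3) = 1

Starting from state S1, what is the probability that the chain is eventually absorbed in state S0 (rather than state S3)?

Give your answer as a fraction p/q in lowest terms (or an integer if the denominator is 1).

Let a_i = P(absorbed in S0 | start in state i).
Boundary conditions: a_S0 = 1, a_S3 = 0.
For each transient state i, a_i = sum_j P(i->j) * a_j:
  a_S1 = 2/9*a_S0 + 2/9*a_S1 + 1/3*a_S2 + 2/9*a_S3
  a_S2 = 1/3*a_S0 + 1/9*a_S1 + 1/9*a_S2 + 4/9*a_S3

Substituting a_S0 = 1 and a_S3 = 0, rearrange to (I - Q) a = r where r[i] = P(i -> S0):
  [7/9, -1/3] . (a_S1, a_S2) = 2/9
  [-1/9, 8/9] . (a_S1, a_S2) = 1/3

Solving yields:
  a_S1 = 25/53
  a_S2 = 23/53

Starting state is S1, so the absorption probability is a_S1 = 25/53.

Answer: 25/53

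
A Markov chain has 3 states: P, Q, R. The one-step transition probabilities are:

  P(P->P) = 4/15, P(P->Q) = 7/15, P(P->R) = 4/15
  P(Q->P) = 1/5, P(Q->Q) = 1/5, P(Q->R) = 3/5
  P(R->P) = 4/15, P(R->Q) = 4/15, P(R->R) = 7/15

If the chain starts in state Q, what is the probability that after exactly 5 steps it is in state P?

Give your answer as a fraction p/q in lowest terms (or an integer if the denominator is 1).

Computing P^5 by repeated multiplication:
P^1 =
  P: [4/15, 7/15, 4/15]
  Q: [1/5, 1/5, 3/5]
  R: [4/15, 4/15, 7/15]
P^2 =
  P: [53/225, 13/45, 107/225]
  Q: [19/75, 22/75, 34/75]
  R: [56/225, 68/225, 101/225]
P^3 =
  P: [167/675, 994/3375, 1546/3375]
  Q: [278/1125, 67/225, 512/1125]
  R: [832/3375, 8/27, 1543/3375]
P^4 =
  P: [12506/50625, 15011/50625, 23108/50625]
  Q: [833/3375, 4999/16875, 7711/16875]
  R: [20/81, 14996/50625, 23129/50625]
P^5 =
  P: [187489/759375, 225007/759375, 346879/759375]
  Q: [62501/253125, 74996/253125, 115628/253125]
  R: [187504/759375, 225004/759375, 346867/759375]

(P^5)[Q -> P] = 62501/253125

Answer: 62501/253125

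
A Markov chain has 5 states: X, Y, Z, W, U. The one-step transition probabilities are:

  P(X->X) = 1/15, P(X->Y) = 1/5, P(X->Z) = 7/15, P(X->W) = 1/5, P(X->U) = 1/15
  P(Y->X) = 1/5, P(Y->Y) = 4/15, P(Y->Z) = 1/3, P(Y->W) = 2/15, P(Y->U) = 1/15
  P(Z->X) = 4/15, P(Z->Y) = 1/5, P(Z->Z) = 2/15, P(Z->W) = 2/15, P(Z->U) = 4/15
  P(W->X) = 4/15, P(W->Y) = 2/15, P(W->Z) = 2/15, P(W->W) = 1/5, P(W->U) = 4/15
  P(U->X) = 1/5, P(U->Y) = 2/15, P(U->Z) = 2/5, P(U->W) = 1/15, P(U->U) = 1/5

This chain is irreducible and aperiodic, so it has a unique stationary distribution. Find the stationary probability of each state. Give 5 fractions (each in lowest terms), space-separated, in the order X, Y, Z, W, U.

The stationary distribution satisfies pi = pi * P, i.e.:
  pi_X = 1/15*pi_X + 1/5*pi_Y + 4/15*pi_Z + 4/15*pi_W + 1/5*pi_U
  pi_Y = 1/5*pi_X + 4/15*pi_Y + 1/5*pi_Z + 2/15*pi_W + 2/15*pi_U
  pi_Z = 7/15*pi_X + 1/3*pi_Y + 2/15*pi_Z + 2/15*pi_W + 2/5*pi_U
  pi_W = 1/5*pi_X + 2/15*pi_Y + 2/15*pi_Z + 1/5*pi_W + 1/15*pi_U
  pi_U = 1/15*pi_X + 1/15*pi_Y + 4/15*pi_Z + 4/15*pi_W + 1/5*pi_U
with normalization: pi_X + pi_Y + pi_Z + pi_W + pi_U = 1.

Using the first 4 balance equations plus normalization, the linear system A*pi = b is:
  [-14/15, 1/5, 4/15, 4/15, 1/5] . pi = 0
  [1/5, -11/15, 1/5, 2/15, 2/15] . pi = 0
  [7/15, 1/3, -13/15, 2/15, 2/5] . pi = 0
  [1/5, 2/15, 2/15, -4/5, 1/15] . pi = 0
  [1, 1, 1, 1, 1] . pi = 1

Solving yields:
  pi_X = 696/3449
  pi_Y = 660/3449
  pi_Z = 986/3449
  pi_W = 499/3449
  pi_U = 608/3449

Verification (pi * P):
  696/3449*1/15 + 660/3449*1/5 + 986/3449*4/15 + 499/3449*4/15 + 608/3449*1/5 = 696/3449 = pi_X  (ok)
  696/3449*1/5 + 660/3449*4/15 + 986/3449*1/5 + 499/3449*2/15 + 608/3449*2/15 = 660/3449 = pi_Y  (ok)
  696/3449*7/15 + 660/3449*1/3 + 986/3449*2/15 + 499/3449*2/15 + 608/3449*2/5 = 986/3449 = pi_Z  (ok)
  696/3449*1/5 + 660/3449*2/15 + 986/3449*2/15 + 499/3449*1/5 + 608/3449*1/15 = 499/3449 = pi_W  (ok)
  696/3449*1/15 + 660/3449*1/15 + 986/3449*4/15 + 499/3449*4/15 + 608/3449*1/5 = 608/3449 = pi_U  (ok)

Answer: 696/3449 660/3449 986/3449 499/3449 608/3449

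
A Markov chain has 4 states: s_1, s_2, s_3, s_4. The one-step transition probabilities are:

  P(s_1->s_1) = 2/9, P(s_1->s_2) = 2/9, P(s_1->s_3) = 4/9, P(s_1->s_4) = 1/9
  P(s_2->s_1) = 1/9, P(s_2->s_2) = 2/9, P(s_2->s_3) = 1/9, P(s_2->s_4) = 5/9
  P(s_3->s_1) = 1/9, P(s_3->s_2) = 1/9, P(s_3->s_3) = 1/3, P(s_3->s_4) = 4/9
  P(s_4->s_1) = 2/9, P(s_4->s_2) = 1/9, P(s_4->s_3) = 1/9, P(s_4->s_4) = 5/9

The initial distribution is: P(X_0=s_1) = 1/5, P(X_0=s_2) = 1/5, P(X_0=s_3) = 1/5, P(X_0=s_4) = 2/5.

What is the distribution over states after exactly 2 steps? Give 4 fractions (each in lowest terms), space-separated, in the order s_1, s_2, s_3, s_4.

Answer: 73/405 4/27 89/405 61/135

Derivation:
Propagating the distribution step by step (d_{t+1} = d_t * P):
d_0 = (s_1=1/5, s_2=1/5, s_3=1/5, s_4=2/5)
  d_1[s_1] = 1/5*2/9 + 1/5*1/9 + 1/5*1/9 + 2/5*2/9 = 8/45
  d_1[s_2] = 1/5*2/9 + 1/5*2/9 + 1/5*1/9 + 2/5*1/9 = 7/45
  d_1[s_3] = 1/5*4/9 + 1/5*1/9 + 1/5*1/3 + 2/5*1/9 = 2/9
  d_1[s_4] = 1/5*1/9 + 1/5*5/9 + 1/5*4/9 + 2/5*5/9 = 4/9
d_1 = (s_1=8/45, s_2=7/45, s_3=2/9, s_4=4/9)
  d_2[s_1] = 8/45*2/9 + 7/45*1/9 + 2/9*1/9 + 4/9*2/9 = 73/405
  d_2[s_2] = 8/45*2/9 + 7/45*2/9 + 2/9*1/9 + 4/9*1/9 = 4/27
  d_2[s_3] = 8/45*4/9 + 7/45*1/9 + 2/9*1/3 + 4/9*1/9 = 89/405
  d_2[s_4] = 8/45*1/9 + 7/45*5/9 + 2/9*4/9 + 4/9*5/9 = 61/135
d_2 = (s_1=73/405, s_2=4/27, s_3=89/405, s_4=61/135)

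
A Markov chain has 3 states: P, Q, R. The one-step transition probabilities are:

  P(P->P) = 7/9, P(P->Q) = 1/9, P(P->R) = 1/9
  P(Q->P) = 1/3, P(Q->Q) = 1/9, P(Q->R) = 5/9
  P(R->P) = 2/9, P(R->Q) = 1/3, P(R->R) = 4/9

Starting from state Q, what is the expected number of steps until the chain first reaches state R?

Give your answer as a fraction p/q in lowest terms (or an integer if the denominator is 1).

Answer: 45/13

Derivation:
Let h_i = expected steps to first reach R from state i.
Boundary: h_R = 0.
First-step equations for the other states:
  h_P = 1 + 7/9*h_P + 1/9*h_Q + 1/9*h_R
  h_Q = 1 + 1/3*h_P + 1/9*h_Q + 5/9*h_R

Substituting h_R = 0 and rearranging gives the linear system (I - Q) h = 1:
  [2/9, -1/9] . (h_P, h_Q) = 1
  [-1/3, 8/9] . (h_P, h_Q) = 1

Solving yields:
  h_P = 81/13
  h_Q = 45/13

Starting state is Q, so the expected hitting time is h_Q = 45/13.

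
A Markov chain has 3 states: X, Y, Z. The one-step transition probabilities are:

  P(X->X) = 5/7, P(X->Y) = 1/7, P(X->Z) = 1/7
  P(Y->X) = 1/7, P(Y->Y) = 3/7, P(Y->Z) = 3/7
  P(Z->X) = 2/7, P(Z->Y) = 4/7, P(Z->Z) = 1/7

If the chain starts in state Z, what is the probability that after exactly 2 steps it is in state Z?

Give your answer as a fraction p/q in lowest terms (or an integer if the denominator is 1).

Answer: 15/49

Derivation:
Computing P^2 by repeated multiplication:
P^1 =
  X: [5/7, 1/7, 1/7]
  Y: [1/7, 3/7, 3/7]
  Z: [2/7, 4/7, 1/7]
P^2 =
  X: [4/7, 12/49, 9/49]
  Y: [2/7, 22/49, 13/49]
  Z: [16/49, 18/49, 15/49]

(P^2)[Z -> Z] = 15/49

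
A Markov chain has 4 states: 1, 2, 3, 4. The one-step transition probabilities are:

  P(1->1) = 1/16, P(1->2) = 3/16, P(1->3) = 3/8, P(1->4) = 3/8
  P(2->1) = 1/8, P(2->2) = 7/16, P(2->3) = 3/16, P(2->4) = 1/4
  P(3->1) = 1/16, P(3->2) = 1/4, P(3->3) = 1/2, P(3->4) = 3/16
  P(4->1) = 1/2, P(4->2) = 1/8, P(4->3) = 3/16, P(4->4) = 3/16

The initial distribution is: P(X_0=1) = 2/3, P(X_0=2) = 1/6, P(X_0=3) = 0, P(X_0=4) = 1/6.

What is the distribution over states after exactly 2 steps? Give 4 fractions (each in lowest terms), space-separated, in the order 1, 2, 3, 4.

Propagating the distribution step by step (d_{t+1} = d_t * P):
d_0 = (1=2/3, 2=1/6, 3=0, 4=1/6)
  d_1[1] = 2/3*1/16 + 1/6*1/8 + 0*1/16 + 1/6*1/2 = 7/48
  d_1[2] = 2/3*3/16 + 1/6*7/16 + 0*1/4 + 1/6*1/8 = 7/32
  d_1[3] = 2/3*3/8 + 1/6*3/16 + 0*1/2 + 1/6*3/16 = 5/16
  d_1[4] = 2/3*3/8 + 1/6*1/4 + 0*3/16 + 1/6*3/16 = 31/96
d_1 = (1=7/48, 2=7/32, 3=5/16, 4=31/96)
  d_2[1] = 7/48*1/16 + 7/32*1/8 + 5/16*1/16 + 31/96*1/2 = 167/768
  d_2[2] = 7/48*3/16 + 7/32*7/16 + 5/16*1/4 + 31/96*1/8 = 371/1536
  d_2[3] = 7/48*3/8 + 7/32*3/16 + 5/16*1/2 + 31/96*3/16 = 5/16
  d_2[4] = 7/48*3/8 + 7/32*1/4 + 5/16*3/16 + 31/96*3/16 = 117/512
d_2 = (1=167/768, 2=371/1536, 3=5/16, 4=117/512)

Answer: 167/768 371/1536 5/16 117/512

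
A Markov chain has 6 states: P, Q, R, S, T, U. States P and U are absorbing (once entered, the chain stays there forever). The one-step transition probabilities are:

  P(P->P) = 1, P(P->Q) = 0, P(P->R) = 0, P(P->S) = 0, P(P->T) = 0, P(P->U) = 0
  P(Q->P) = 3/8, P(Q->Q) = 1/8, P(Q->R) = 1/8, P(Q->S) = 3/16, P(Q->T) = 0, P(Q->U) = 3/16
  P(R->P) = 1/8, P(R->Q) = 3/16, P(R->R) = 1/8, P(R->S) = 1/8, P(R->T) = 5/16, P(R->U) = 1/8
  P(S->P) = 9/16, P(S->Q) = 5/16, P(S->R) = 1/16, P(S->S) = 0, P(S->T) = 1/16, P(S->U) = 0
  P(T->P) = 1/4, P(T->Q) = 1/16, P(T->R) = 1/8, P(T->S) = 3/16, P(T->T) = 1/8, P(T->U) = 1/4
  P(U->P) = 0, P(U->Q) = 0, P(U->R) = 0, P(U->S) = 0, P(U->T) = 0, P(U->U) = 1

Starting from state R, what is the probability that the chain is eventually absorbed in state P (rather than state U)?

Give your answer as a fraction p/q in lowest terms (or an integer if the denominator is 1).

Answer: 22537/35507

Derivation:
Let a_i = P(absorbed in P | start in state i).
Boundary conditions: a_P = 1, a_U = 0.
For each transient state i, a_i = sum_j P(i->j) * a_j:
  a_Q = 3/8*a_P + 1/8*a_Q + 1/8*a_R + 3/16*a_S + 0*a_T + 3/16*a_U
  a_R = 1/8*a_P + 3/16*a_Q + 1/8*a_R + 1/8*a_S + 5/16*a_T + 1/8*a_U
  a_S = 9/16*a_P + 5/16*a_Q + 1/16*a_R + 0*a_S + 1/16*a_T + 0*a_U
  a_T = 1/4*a_P + 1/16*a_Q + 1/8*a_R + 3/16*a_S + 1/8*a_T + 1/4*a_U

Substituting a_P = 1 and a_U = 0, rearrange to (I - Q) a = r where r[i] = P(i -> P):
  [7/8, -1/8, -3/16, 0] . (a_Q, a_R, a_S, a_T) = 3/8
  [-3/16, 7/8, -1/8, -5/16] . (a_Q, a_R, a_S, a_T) = 1/8
  [-5/16, -1/16, 1, -1/16] . (a_Q, a_R, a_S, a_T) = 9/16
  [-1/16, -1/8, -3/16, 7/8] . (a_Q, a_R, a_S, a_T) = 1/4

Solving yields:
  a_Q = 24982/35507
  a_R = 22537/35507
  a_S = 30544/35507
  a_T = 21694/35507

Starting state is R, so the absorption probability is a_R = 22537/35507.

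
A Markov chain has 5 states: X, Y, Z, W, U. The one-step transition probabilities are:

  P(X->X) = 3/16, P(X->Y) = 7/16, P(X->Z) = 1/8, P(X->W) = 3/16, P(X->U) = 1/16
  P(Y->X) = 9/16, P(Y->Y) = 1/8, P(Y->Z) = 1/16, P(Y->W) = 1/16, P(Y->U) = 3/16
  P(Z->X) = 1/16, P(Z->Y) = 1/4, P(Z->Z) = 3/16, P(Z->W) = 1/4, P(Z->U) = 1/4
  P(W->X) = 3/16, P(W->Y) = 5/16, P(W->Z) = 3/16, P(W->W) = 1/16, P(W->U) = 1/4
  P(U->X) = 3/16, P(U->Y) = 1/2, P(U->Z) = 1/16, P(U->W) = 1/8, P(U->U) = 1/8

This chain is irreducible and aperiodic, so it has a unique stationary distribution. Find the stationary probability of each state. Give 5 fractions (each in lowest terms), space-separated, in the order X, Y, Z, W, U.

The stationary distribution satisfies pi = pi * P, i.e.:
  pi_X = 3/16*pi_X + 9/16*pi_Y + 1/16*pi_Z + 3/16*pi_W + 3/16*pi_U
  pi_Y = 7/16*pi_X + 1/8*pi_Y + 1/4*pi_Z + 5/16*pi_W + 1/2*pi_U
  pi_Z = 1/8*pi_X + 1/16*pi_Y + 3/16*pi_Z + 3/16*pi_W + 1/16*pi_U
  pi_W = 3/16*pi_X + 1/16*pi_Y + 1/4*pi_Z + 1/16*pi_W + 1/8*pi_U
  pi_U = 1/16*pi_X + 3/16*pi_Y + 1/4*pi_Z + 1/4*pi_W + 1/8*pi_U
with normalization: pi_X + pi_Y + pi_Z + pi_W + pi_U = 1.

Using the first 4 balance equations plus normalization, the linear system A*pi = b is:
  [-13/16, 9/16, 1/16, 3/16, 3/16] . pi = 0
  [7/16, -7/8, 1/4, 5/16, 1/2] . pi = 0
  [1/8, 1/16, -13/16, 3/16, 1/16] . pi = 0
  [3/16, 1/16, 1/4, -15/16, 1/8] . pi = 0
  [1, 1, 1, 1, 1] . pi = 1

Solving yields:
  pi_X = 12298/42275
  pi_Y = 13217/42275
  pi_Z = 9359/84550
  pi_W = 1094/8455
  pi_U = 13221/84550

Verification (pi * P):
  12298/42275*3/16 + 13217/42275*9/16 + 9359/84550*1/16 + 1094/8455*3/16 + 13221/84550*3/16 = 12298/42275 = pi_X  (ok)
  12298/42275*7/16 + 13217/42275*1/8 + 9359/84550*1/4 + 1094/8455*5/16 + 13221/84550*1/2 = 13217/42275 = pi_Y  (ok)
  12298/42275*1/8 + 13217/42275*1/16 + 9359/84550*3/16 + 1094/8455*3/16 + 13221/84550*1/16 = 9359/84550 = pi_Z  (ok)
  12298/42275*3/16 + 13217/42275*1/16 + 9359/84550*1/4 + 1094/8455*1/16 + 13221/84550*1/8 = 1094/8455 = pi_W  (ok)
  12298/42275*1/16 + 13217/42275*3/16 + 9359/84550*1/4 + 1094/8455*1/4 + 13221/84550*1/8 = 13221/84550 = pi_U  (ok)

Answer: 12298/42275 13217/42275 9359/84550 1094/8455 13221/84550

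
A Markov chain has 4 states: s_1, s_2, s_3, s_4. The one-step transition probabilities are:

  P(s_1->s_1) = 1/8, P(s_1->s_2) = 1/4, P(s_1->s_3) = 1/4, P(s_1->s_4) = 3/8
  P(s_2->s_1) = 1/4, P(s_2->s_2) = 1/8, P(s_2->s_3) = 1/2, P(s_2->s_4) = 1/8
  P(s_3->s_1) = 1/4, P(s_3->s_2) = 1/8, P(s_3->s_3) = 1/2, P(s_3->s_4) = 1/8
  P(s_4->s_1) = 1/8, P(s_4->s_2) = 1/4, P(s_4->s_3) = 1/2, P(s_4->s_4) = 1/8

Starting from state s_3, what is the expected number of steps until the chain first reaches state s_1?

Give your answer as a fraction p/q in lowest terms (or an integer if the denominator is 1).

Answer: 64/15

Derivation:
Let h_i = expected steps to first reach s_1 from state i.
Boundary: h_s_1 = 0.
First-step equations for the other states:
  h_s_2 = 1 + 1/4*h_s_1 + 1/8*h_s_2 + 1/2*h_s_3 + 1/8*h_s_4
  h_s_3 = 1 + 1/4*h_s_1 + 1/8*h_s_2 + 1/2*h_s_3 + 1/8*h_s_4
  h_s_4 = 1 + 1/8*h_s_1 + 1/4*h_s_2 + 1/2*h_s_3 + 1/8*h_s_4

Substituting h_s_1 = 0 and rearranging gives the linear system (I - Q) h = 1:
  [7/8, -1/2, -1/8] . (h_s_2, h_s_3, h_s_4) = 1
  [-1/8, 1/2, -1/8] . (h_s_2, h_s_3, h_s_4) = 1
  [-1/4, -1/2, 7/8] . (h_s_2, h_s_3, h_s_4) = 1

Solving yields:
  h_s_2 = 64/15
  h_s_3 = 64/15
  h_s_4 = 24/5

Starting state is s_3, so the expected hitting time is h_s_3 = 64/15.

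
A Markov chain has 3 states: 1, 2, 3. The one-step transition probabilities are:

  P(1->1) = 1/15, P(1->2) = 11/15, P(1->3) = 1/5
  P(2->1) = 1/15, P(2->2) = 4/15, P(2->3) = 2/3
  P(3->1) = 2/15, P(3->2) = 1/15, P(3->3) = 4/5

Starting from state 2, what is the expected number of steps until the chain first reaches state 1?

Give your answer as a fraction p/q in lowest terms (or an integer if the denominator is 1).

Answer: 195/23

Derivation:
Let h_i = expected steps to first reach 1 from state i.
Boundary: h_1 = 0.
First-step equations for the other states:
  h_2 = 1 + 1/15*h_1 + 4/15*h_2 + 2/3*h_3
  h_3 = 1 + 2/15*h_1 + 1/15*h_2 + 4/5*h_3

Substituting h_1 = 0 and rearranging gives the linear system (I - Q) h = 1:
  [11/15, -2/3] . (h_2, h_3) = 1
  [-1/15, 1/5] . (h_2, h_3) = 1

Solving yields:
  h_2 = 195/23
  h_3 = 180/23

Starting state is 2, so the expected hitting time is h_2 = 195/23.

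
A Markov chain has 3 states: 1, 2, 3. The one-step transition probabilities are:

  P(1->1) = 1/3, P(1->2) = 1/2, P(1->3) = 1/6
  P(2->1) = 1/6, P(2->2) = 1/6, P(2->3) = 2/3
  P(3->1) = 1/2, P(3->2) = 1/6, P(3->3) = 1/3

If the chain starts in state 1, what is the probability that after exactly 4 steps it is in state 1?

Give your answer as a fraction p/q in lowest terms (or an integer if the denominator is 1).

Answer: 229/648

Derivation:
Computing P^4 by repeated multiplication:
P^1 =
  1: [1/3, 1/2, 1/6]
  2: [1/6, 1/6, 2/3]
  3: [1/2, 1/6, 1/3]
P^2 =
  1: [5/18, 5/18, 4/9]
  2: [5/12, 2/9, 13/36]
  3: [13/36, 1/3, 11/36]
P^3 =
  1: [13/36, 7/27, 41/108]
  2: [77/216, 11/36, 73/216]
  3: [71/216, 31/108, 83/216]
P^4 =
  1: [229/648, 31/108, 233/648]
  2: [439/1296, 185/648, 487/1296]
  3: [151/432, 179/648, 485/1296]

(P^4)[1 -> 1] = 229/648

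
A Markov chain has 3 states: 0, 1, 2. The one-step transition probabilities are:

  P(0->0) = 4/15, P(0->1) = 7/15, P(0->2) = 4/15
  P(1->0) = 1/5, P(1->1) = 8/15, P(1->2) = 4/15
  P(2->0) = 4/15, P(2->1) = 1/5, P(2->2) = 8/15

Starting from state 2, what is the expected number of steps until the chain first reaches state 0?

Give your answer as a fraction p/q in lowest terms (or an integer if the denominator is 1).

Answer: 150/37

Derivation:
Let h_i = expected steps to first reach 0 from state i.
Boundary: h_0 = 0.
First-step equations for the other states:
  h_1 = 1 + 1/5*h_0 + 8/15*h_1 + 4/15*h_2
  h_2 = 1 + 4/15*h_0 + 1/5*h_1 + 8/15*h_2

Substituting h_0 = 0 and rearranging gives the linear system (I - Q) h = 1:
  [7/15, -4/15] . (h_1, h_2) = 1
  [-1/5, 7/15] . (h_1, h_2) = 1

Solving yields:
  h_1 = 165/37
  h_2 = 150/37

Starting state is 2, so the expected hitting time is h_2 = 150/37.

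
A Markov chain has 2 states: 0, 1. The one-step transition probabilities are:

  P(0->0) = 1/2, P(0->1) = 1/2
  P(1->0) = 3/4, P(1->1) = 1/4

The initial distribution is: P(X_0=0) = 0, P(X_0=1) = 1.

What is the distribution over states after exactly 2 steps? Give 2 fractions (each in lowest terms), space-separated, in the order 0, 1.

Propagating the distribution step by step (d_{t+1} = d_t * P):
d_0 = (0=0, 1=1)
  d_1[0] = 0*1/2 + 1*3/4 = 3/4
  d_1[1] = 0*1/2 + 1*1/4 = 1/4
d_1 = (0=3/4, 1=1/4)
  d_2[0] = 3/4*1/2 + 1/4*3/4 = 9/16
  d_2[1] = 3/4*1/2 + 1/4*1/4 = 7/16
d_2 = (0=9/16, 1=7/16)

Answer: 9/16 7/16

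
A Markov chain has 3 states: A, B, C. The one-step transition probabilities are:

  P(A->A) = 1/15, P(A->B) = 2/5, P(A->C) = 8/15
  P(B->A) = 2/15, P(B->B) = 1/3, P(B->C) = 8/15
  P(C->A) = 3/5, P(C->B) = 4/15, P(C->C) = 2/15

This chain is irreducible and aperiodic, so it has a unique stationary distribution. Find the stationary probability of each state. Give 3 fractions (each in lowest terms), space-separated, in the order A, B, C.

Answer: 7/24 55/168 8/21

Derivation:
The stationary distribution satisfies pi = pi * P, i.e.:
  pi_A = 1/15*pi_A + 2/15*pi_B + 3/5*pi_C
  pi_B = 2/5*pi_A + 1/3*pi_B + 4/15*pi_C
  pi_C = 8/15*pi_A + 8/15*pi_B + 2/15*pi_C
with normalization: pi_A + pi_B + pi_C = 1.

Using the first 2 balance equations plus normalization, the linear system A*pi = b is:
  [-14/15, 2/15, 3/5] . pi = 0
  [2/5, -2/3, 4/15] . pi = 0
  [1, 1, 1] . pi = 1

Solving yields:
  pi_A = 7/24
  pi_B = 55/168
  pi_C = 8/21

Verification (pi * P):
  7/24*1/15 + 55/168*2/15 + 8/21*3/5 = 7/24 = pi_A  (ok)
  7/24*2/5 + 55/168*1/3 + 8/21*4/15 = 55/168 = pi_B  (ok)
  7/24*8/15 + 55/168*8/15 + 8/21*2/15 = 8/21 = pi_C  (ok)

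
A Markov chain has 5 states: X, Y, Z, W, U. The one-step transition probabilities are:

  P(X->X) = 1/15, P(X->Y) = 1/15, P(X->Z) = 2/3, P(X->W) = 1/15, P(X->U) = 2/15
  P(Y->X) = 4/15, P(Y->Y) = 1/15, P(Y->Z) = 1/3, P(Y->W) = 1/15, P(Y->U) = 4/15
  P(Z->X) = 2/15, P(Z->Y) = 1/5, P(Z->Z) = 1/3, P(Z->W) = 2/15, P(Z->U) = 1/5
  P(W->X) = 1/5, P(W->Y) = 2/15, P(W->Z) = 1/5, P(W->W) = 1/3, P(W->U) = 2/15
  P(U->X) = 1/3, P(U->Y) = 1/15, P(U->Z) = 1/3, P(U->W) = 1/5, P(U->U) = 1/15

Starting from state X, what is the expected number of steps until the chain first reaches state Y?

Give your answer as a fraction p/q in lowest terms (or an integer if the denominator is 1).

Answer: 18505/2432

Derivation:
Let h_i = expected steps to first reach Y from state i.
Boundary: h_Y = 0.
First-step equations for the other states:
  h_X = 1 + 1/15*h_X + 1/15*h_Y + 2/3*h_Z + 1/15*h_W + 2/15*h_U
  h_Z = 1 + 2/15*h_X + 1/5*h_Y + 1/3*h_Z + 2/15*h_W + 1/5*h_U
  h_W = 1 + 1/5*h_X + 2/15*h_Y + 1/5*h_Z + 1/3*h_W + 2/15*h_U
  h_U = 1 + 1/3*h_X + 1/15*h_Y + 1/3*h_Z + 1/5*h_W + 1/15*h_U

Substituting h_Y = 0 and rearranging gives the linear system (I - Q) h = 1:
  [14/15, -2/3, -1/15, -2/15] . (h_X, h_Z, h_W, h_U) = 1
  [-2/15, 2/3, -2/15, -1/5] . (h_X, h_Z, h_W, h_U) = 1
  [-1/5, -1/5, 2/3, -2/15] . (h_X, h_Z, h_W, h_U) = 1
  [-1/3, -1/3, -1/5, 14/15] . (h_X, h_Z, h_W, h_U) = 1

Solving yields:
  h_X = 18505/2432
  h_Z = 16655/2432
  h_W = 1125/152
  h_U = 4755/608

Starting state is X, so the expected hitting time is h_X = 18505/2432.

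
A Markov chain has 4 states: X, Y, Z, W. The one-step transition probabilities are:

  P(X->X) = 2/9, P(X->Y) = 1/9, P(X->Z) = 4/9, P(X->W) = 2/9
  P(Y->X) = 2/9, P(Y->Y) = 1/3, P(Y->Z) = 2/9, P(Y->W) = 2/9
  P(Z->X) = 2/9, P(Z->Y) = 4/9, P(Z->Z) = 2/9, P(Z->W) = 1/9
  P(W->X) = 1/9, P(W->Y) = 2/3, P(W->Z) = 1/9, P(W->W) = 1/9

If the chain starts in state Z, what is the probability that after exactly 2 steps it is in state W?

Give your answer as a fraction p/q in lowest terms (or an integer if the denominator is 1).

Computing P^2 by repeated multiplication:
P^1 =
  X: [2/9, 1/9, 4/9, 2/9]
  Y: [2/9, 1/3, 2/9, 2/9]
  Z: [2/9, 4/9, 2/9, 1/9]
  W: [1/9, 2/3, 1/9, 1/9]
P^2 =
  X: [16/81, 11/27, 20/81, 4/27]
  Y: [16/81, 31/81, 20/81, 14/81]
  Z: [17/81, 28/81, 7/27, 5/27]
  W: [17/81, 29/81, 19/81, 16/81]

(P^2)[Z -> W] = 5/27

Answer: 5/27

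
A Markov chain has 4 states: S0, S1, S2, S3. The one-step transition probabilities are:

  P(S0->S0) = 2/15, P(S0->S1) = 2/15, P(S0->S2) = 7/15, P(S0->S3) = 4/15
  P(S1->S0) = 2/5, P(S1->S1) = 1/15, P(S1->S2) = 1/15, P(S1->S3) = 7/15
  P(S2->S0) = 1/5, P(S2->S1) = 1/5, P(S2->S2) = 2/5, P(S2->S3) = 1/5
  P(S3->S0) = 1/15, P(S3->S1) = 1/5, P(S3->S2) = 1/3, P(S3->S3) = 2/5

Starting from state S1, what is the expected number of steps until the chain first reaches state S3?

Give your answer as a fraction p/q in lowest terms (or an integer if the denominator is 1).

Answer: 208/71

Derivation:
Let h_i = expected steps to first reach S3 from state i.
Boundary: h_S3 = 0.
First-step equations for the other states:
  h_S0 = 1 + 2/15*h_S0 + 2/15*h_S1 + 7/15*h_S2 + 4/15*h_S3
  h_S1 = 1 + 2/5*h_S0 + 1/15*h_S1 + 1/15*h_S2 + 7/15*h_S3
  h_S2 = 1 + 1/5*h_S0 + 1/5*h_S1 + 2/5*h_S2 + 1/5*h_S3

Substituting h_S3 = 0 and rearranging gives the linear system (I - Q) h = 1:
  [13/15, -2/15, -7/15] . (h_S0, h_S1, h_S2) = 1
  [-2/5, 14/15, -1/15] . (h_S0, h_S1, h_S2) = 1
  [-1/5, -1/5, 3/5] . (h_S0, h_S1, h_S2) = 1

Solving yields:
  h_S0 = 262/71
  h_S1 = 208/71
  h_S2 = 275/71

Starting state is S1, so the expected hitting time is h_S1 = 208/71.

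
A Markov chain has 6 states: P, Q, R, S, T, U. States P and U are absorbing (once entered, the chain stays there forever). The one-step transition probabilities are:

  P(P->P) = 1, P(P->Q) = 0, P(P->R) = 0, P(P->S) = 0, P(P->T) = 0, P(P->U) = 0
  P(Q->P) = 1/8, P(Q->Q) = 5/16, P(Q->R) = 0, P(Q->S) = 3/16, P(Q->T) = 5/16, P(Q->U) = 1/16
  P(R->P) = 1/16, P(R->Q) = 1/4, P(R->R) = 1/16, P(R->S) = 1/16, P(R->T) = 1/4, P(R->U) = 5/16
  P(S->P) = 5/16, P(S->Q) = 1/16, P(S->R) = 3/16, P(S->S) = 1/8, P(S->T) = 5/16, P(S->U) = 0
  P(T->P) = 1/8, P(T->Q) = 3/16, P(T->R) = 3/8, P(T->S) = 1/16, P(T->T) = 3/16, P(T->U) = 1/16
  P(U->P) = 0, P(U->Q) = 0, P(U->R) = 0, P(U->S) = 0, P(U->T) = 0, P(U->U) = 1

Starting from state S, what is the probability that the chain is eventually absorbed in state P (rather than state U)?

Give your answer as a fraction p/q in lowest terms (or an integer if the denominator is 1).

Let a_i = P(absorbed in P | start in state i).
Boundary conditions: a_P = 1, a_U = 0.
For each transient state i, a_i = sum_j P(i->j) * a_j:
  a_Q = 1/8*a_P + 5/16*a_Q + 0*a_R + 3/16*a_S + 5/16*a_T + 1/16*a_U
  a_R = 1/16*a_P + 1/4*a_Q + 1/16*a_R + 1/16*a_S + 1/4*a_T + 5/16*a_U
  a_S = 5/16*a_P + 1/16*a_Q + 3/16*a_R + 1/8*a_S + 5/16*a_T + 0*a_U
  a_T = 1/8*a_P + 3/16*a_Q + 3/8*a_R + 1/16*a_S + 3/16*a_T + 1/16*a_U

Substituting a_P = 1 and a_U = 0, rearrange to (I - Q) a = r where r[i] = P(i -> P):
  [11/16, 0, -3/16, -5/16] . (a_Q, a_R, a_S, a_T) = 1/8
  [-1/4, 15/16, -1/16, -1/4] . (a_Q, a_R, a_S, a_T) = 1/16
  [-1/16, -3/16, 7/8, -5/16] . (a_Q, a_R, a_S, a_T) = 5/16
  [-3/16, -3/8, -1/16, 13/16] . (a_Q, a_R, a_S, a_T) = 1/8

Solving yields:
  a_Q = 450/731
  a_R = 308/731
  a_S = 501/731
  a_T = 397/731

Starting state is S, so the absorption probability is a_S = 501/731.

Answer: 501/731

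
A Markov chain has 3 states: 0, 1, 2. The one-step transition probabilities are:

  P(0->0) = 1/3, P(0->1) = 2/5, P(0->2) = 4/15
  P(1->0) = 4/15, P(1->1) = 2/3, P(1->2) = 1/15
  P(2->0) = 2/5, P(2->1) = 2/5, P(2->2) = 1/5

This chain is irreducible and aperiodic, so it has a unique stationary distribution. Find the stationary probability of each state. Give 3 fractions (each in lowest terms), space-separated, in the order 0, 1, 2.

Answer: 27/88 6/11 13/88

Derivation:
The stationary distribution satisfies pi = pi * P, i.e.:
  pi_0 = 1/3*pi_0 + 4/15*pi_1 + 2/5*pi_2
  pi_1 = 2/5*pi_0 + 2/3*pi_1 + 2/5*pi_2
  pi_2 = 4/15*pi_0 + 1/15*pi_1 + 1/5*pi_2
with normalization: pi_0 + pi_1 + pi_2 = 1.

Using the first 2 balance equations plus normalization, the linear system A*pi = b is:
  [-2/3, 4/15, 2/5] . pi = 0
  [2/5, -1/3, 2/5] . pi = 0
  [1, 1, 1] . pi = 1

Solving yields:
  pi_0 = 27/88
  pi_1 = 6/11
  pi_2 = 13/88

Verification (pi * P):
  27/88*1/3 + 6/11*4/15 + 13/88*2/5 = 27/88 = pi_0  (ok)
  27/88*2/5 + 6/11*2/3 + 13/88*2/5 = 6/11 = pi_1  (ok)
  27/88*4/15 + 6/11*1/15 + 13/88*1/5 = 13/88 = pi_2  (ok)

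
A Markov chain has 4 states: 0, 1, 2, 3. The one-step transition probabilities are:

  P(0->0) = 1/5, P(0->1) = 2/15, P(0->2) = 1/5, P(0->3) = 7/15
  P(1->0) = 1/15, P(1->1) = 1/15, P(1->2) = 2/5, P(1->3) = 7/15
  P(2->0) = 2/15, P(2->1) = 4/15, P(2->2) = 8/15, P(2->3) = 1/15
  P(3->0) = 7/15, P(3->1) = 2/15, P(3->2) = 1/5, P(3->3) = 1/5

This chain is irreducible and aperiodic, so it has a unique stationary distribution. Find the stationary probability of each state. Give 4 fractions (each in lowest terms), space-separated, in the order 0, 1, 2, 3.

The stationary distribution satisfies pi = pi * P, i.e.:
  pi_0 = 1/5*pi_0 + 1/15*pi_1 + 2/15*pi_2 + 7/15*pi_3
  pi_1 = 2/15*pi_0 + 1/15*pi_1 + 4/15*pi_2 + 2/15*pi_3
  pi_2 = 1/5*pi_0 + 2/5*pi_1 + 8/15*pi_2 + 1/5*pi_3
  pi_3 = 7/15*pi_0 + 7/15*pi_1 + 1/15*pi_2 + 1/5*pi_3
with normalization: pi_0 + pi_1 + pi_2 + pi_3 = 1.

Using the first 3 balance equations plus normalization, the linear system A*pi = b is:
  [-4/5, 1/15, 2/15, 7/15] . pi = 0
  [2/15, -14/15, 4/15, 2/15] . pi = 0
  [1/5, 2/5, -7/15, 1/5] . pi = 0
  [1, 1, 1, 1] . pi = 1

Solving yields:
  pi_0 = 326/1463
  pi_1 = 13/77
  pi_2 = 27/77
  pi_3 = 377/1463

Verification (pi * P):
  326/1463*1/5 + 13/77*1/15 + 27/77*2/15 + 377/1463*7/15 = 326/1463 = pi_0  (ok)
  326/1463*2/15 + 13/77*1/15 + 27/77*4/15 + 377/1463*2/15 = 13/77 = pi_1  (ok)
  326/1463*1/5 + 13/77*2/5 + 27/77*8/15 + 377/1463*1/5 = 27/77 = pi_2  (ok)
  326/1463*7/15 + 13/77*7/15 + 27/77*1/15 + 377/1463*1/5 = 377/1463 = pi_3  (ok)

Answer: 326/1463 13/77 27/77 377/1463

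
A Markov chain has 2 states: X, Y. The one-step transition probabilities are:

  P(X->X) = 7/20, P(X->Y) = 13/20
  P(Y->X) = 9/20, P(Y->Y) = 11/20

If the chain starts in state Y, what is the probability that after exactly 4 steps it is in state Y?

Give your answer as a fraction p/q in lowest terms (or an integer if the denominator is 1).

Computing P^4 by repeated multiplication:
P^1 =
  X: [7/20, 13/20]
  Y: [9/20, 11/20]
P^2 =
  X: [83/200, 117/200]
  Y: [81/200, 119/200]
P^3 =
  X: [817/2000, 1183/2000]
  Y: [819/2000, 1181/2000]
P^4 =
  X: [8183/20000, 11817/20000]
  Y: [8181/20000, 11819/20000]

(P^4)[Y -> Y] = 11819/20000

Answer: 11819/20000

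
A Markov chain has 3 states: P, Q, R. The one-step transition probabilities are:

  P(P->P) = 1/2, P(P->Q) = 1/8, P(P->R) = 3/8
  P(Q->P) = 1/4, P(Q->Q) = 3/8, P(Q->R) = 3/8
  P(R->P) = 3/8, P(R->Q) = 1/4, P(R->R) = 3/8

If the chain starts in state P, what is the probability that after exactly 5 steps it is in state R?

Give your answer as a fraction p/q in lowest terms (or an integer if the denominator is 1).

Answer: 3/8

Derivation:
Computing P^5 by repeated multiplication:
P^1 =
  P: [1/2, 1/8, 3/8]
  Q: [1/4, 3/8, 3/8]
  R: [3/8, 1/4, 3/8]
P^2 =
  P: [27/64, 13/64, 3/8]
  Q: [23/64, 17/64, 3/8]
  R: [25/64, 15/64, 3/8]
P^3 =
  P: [103/256, 57/256, 3/8]
  Q: [99/256, 61/256, 3/8]
  R: [101/256, 59/256, 3/8]
P^4 =
  P: [407/1024, 233/1024, 3/8]
  Q: [403/1024, 237/1024, 3/8]
  R: [405/1024, 235/1024, 3/8]
P^5 =
  P: [1623/4096, 937/4096, 3/8]
  Q: [1619/4096, 941/4096, 3/8]
  R: [1621/4096, 939/4096, 3/8]

(P^5)[P -> R] = 3/8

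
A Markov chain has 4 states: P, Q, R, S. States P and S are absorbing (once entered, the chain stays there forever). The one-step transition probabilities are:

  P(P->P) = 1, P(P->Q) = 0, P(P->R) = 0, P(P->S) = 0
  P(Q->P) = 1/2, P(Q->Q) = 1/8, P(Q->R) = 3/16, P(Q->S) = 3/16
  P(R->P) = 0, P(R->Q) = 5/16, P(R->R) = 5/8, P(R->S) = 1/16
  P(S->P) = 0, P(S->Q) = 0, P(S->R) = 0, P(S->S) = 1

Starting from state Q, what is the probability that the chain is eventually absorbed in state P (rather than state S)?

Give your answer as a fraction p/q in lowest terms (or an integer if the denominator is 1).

Let a_i = P(absorbed in P | start in state i).
Boundary conditions: a_P = 1, a_S = 0.
For each transient state i, a_i = sum_j P(i->j) * a_j:
  a_Q = 1/2*a_P + 1/8*a_Q + 3/16*a_R + 3/16*a_S
  a_R = 0*a_P + 5/16*a_Q + 5/8*a_R + 1/16*a_S

Substituting a_P = 1 and a_S = 0, rearrange to (I - Q) a = r where r[i] = P(i -> P):
  [7/8, -3/16] . (a_Q, a_R) = 1/2
  [-5/16, 3/8] . (a_Q, a_R) = 0

Solving yields:
  a_Q = 16/23
  a_R = 40/69

Starting state is Q, so the absorption probability is a_Q = 16/23.

Answer: 16/23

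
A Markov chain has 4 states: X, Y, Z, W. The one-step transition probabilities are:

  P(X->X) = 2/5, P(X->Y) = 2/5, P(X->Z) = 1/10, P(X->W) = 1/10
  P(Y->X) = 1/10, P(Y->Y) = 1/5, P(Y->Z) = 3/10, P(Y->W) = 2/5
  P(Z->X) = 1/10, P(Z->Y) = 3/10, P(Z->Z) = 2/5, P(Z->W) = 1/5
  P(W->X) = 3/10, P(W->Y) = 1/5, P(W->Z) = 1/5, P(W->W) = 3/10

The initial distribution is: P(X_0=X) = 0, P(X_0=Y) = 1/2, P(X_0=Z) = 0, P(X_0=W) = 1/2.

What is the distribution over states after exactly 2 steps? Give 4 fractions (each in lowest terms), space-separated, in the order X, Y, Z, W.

Propagating the distribution step by step (d_{t+1} = d_t * P):
d_0 = (X=0, Y=1/2, Z=0, W=1/2)
  d_1[X] = 0*2/5 + 1/2*1/10 + 0*1/10 + 1/2*3/10 = 1/5
  d_1[Y] = 0*2/5 + 1/2*1/5 + 0*3/10 + 1/2*1/5 = 1/5
  d_1[Z] = 0*1/10 + 1/2*3/10 + 0*2/5 + 1/2*1/5 = 1/4
  d_1[W] = 0*1/10 + 1/2*2/5 + 0*1/5 + 1/2*3/10 = 7/20
d_1 = (X=1/5, Y=1/5, Z=1/4, W=7/20)
  d_2[X] = 1/5*2/5 + 1/5*1/10 + 1/4*1/10 + 7/20*3/10 = 23/100
  d_2[Y] = 1/5*2/5 + 1/5*1/5 + 1/4*3/10 + 7/20*1/5 = 53/200
  d_2[Z] = 1/5*1/10 + 1/5*3/10 + 1/4*2/5 + 7/20*1/5 = 1/4
  d_2[W] = 1/5*1/10 + 1/5*2/5 + 1/4*1/5 + 7/20*3/10 = 51/200
d_2 = (X=23/100, Y=53/200, Z=1/4, W=51/200)

Answer: 23/100 53/200 1/4 51/200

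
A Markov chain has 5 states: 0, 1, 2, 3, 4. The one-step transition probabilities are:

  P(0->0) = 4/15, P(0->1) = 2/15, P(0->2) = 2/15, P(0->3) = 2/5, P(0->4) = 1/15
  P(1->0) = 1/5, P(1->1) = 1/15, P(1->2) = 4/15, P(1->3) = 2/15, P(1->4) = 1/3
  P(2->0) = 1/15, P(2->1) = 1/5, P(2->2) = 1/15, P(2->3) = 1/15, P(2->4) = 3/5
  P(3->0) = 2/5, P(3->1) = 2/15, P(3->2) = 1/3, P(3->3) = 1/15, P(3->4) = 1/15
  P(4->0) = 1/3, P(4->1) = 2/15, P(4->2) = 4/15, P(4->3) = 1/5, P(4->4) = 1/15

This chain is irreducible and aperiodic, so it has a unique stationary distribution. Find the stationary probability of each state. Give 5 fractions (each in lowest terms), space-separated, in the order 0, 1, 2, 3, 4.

Answer: 127/496 205/1488 19/93 47/248 79/372

Derivation:
The stationary distribution satisfies pi = pi * P, i.e.:
  pi_0 = 4/15*pi_0 + 1/5*pi_1 + 1/15*pi_2 + 2/5*pi_3 + 1/3*pi_4
  pi_1 = 2/15*pi_0 + 1/15*pi_1 + 1/5*pi_2 + 2/15*pi_3 + 2/15*pi_4
  pi_2 = 2/15*pi_0 + 4/15*pi_1 + 1/15*pi_2 + 1/3*pi_3 + 4/15*pi_4
  pi_3 = 2/5*pi_0 + 2/15*pi_1 + 1/15*pi_2 + 1/15*pi_3 + 1/5*pi_4
  pi_4 = 1/15*pi_0 + 1/3*pi_1 + 3/5*pi_2 + 1/15*pi_3 + 1/15*pi_4
with normalization: pi_0 + pi_1 + pi_2 + pi_3 + pi_4 = 1.

Using the first 4 balance equations plus normalization, the linear system A*pi = b is:
  [-11/15, 1/5, 1/15, 2/5, 1/3] . pi = 0
  [2/15, -14/15, 1/5, 2/15, 2/15] . pi = 0
  [2/15, 4/15, -14/15, 1/3, 4/15] . pi = 0
  [2/5, 2/15, 1/15, -14/15, 1/5] . pi = 0
  [1, 1, 1, 1, 1] . pi = 1

Solving yields:
  pi_0 = 127/496
  pi_1 = 205/1488
  pi_2 = 19/93
  pi_3 = 47/248
  pi_4 = 79/372

Verification (pi * P):
  127/496*4/15 + 205/1488*1/5 + 19/93*1/15 + 47/248*2/5 + 79/372*1/3 = 127/496 = pi_0  (ok)
  127/496*2/15 + 205/1488*1/15 + 19/93*1/5 + 47/248*2/15 + 79/372*2/15 = 205/1488 = pi_1  (ok)
  127/496*2/15 + 205/1488*4/15 + 19/93*1/15 + 47/248*1/3 + 79/372*4/15 = 19/93 = pi_2  (ok)
  127/496*2/5 + 205/1488*2/15 + 19/93*1/15 + 47/248*1/15 + 79/372*1/5 = 47/248 = pi_3  (ok)
  127/496*1/15 + 205/1488*1/3 + 19/93*3/5 + 47/248*1/15 + 79/372*1/15 = 79/372 = pi_4  (ok)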